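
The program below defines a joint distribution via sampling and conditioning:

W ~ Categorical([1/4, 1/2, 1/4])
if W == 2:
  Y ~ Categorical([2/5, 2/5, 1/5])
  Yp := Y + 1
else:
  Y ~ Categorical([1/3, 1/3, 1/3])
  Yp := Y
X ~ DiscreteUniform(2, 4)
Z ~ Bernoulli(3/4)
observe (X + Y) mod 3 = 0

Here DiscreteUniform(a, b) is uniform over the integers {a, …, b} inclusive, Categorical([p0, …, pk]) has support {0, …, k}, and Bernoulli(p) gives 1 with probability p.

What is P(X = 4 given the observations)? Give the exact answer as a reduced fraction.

P(X = 4 | obs) = 3/10

Enumerate traces; 18 have nonzero weight after conditioning:
  (W=0, Y=0, X=3, Z=0) weight 1/144
  (W=0, Y=0, X=3, Z=1) weight 1/48
  (W=0, Y=1, X=2, Z=0) weight 1/144
  (W=0, Y=1, X=2, Z=1) weight 1/48
  (W=0, Y=2, X=4, Z=0) weight 1/144
  (W=0, Y=2, X=4, Z=1) weight 1/48
  (W=1, Y=0, X=3, Z=0) weight 1/72
  (W=1, Y=0, X=3, Z=1) weight 1/24
  … 10 more
Group by X:
  weight(X=2) = 7/60
  weight(X=3) = 7/60
  weight(X=4) = 1/10
Total weight = 7/60 + 7/60 + 1/10 = 1/3
P(X=2 | obs) = 7/60 / 1/3 = 7/20
P(X=3 | obs) = 7/60 / 1/3 = 7/20
P(X=4 | obs) = 1/10 / 1/3 = 3/10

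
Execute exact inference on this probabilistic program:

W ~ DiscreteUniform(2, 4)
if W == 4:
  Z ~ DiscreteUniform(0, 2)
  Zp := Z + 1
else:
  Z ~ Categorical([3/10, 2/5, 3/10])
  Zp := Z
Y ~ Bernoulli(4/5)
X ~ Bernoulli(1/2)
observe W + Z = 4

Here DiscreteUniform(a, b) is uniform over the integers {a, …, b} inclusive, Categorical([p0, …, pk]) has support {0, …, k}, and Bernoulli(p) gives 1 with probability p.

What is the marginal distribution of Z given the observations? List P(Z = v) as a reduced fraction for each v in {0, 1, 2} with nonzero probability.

P(Z=0) = 10/31, P(Z=1) = 12/31, P(Z=2) = 9/31

Enumerate traces; 12 have nonzero weight after conditioning:
  (W=2, Z=2, Y=0, X=0) weight 1/100
  (W=2, Z=2, Y=0, X=1) weight 1/100
  (W=2, Z=2, Y=1, X=0) weight 1/25
  (W=2, Z=2, Y=1, X=1) weight 1/25
  (W=3, Z=1, Y=0, X=0) weight 1/75
  (W=3, Z=1, Y=0, X=1) weight 1/75
  (W=3, Z=1, Y=1, X=0) weight 4/75
  (W=3, Z=1, Y=1, X=1) weight 4/75
  (W=4, Z=0, Y=0, X=0) weight 1/90
  … 3 more
Group by Z:
  weight(Z=0) = 1/9
  weight(Z=1) = 2/15
  weight(Z=2) = 1/10
Total weight = 1/9 + 2/15 + 1/10 = 31/90
P(Z=0 | obs) = 1/9 / 31/90 = 10/31
P(Z=1 | obs) = 2/15 / 31/90 = 12/31
P(Z=2 | obs) = 1/10 / 31/90 = 9/31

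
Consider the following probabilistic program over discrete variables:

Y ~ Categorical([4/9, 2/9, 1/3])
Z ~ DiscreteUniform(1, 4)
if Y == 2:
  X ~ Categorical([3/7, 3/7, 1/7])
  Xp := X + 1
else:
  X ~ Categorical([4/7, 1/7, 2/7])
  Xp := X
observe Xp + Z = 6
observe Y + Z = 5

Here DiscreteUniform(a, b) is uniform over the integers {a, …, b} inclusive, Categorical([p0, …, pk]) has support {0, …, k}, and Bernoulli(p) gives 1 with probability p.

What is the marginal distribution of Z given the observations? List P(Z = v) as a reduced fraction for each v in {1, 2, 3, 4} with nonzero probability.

P(Z=3) = 3/7, P(Z=4) = 4/7

Enumerate traces; 2 have nonzero weight after conditioning:
  (Y=1, Z=4, X=2) weight 1/63
  (Y=2, Z=3, X=2) weight 1/84
Group by Z:
  weight(Z=3) = 1/84
  weight(Z=4) = 1/63
Total weight = 1/84 + 1/63 = 1/36
P(Z=3 | obs) = 1/84 / 1/36 = 3/7
P(Z=4 | obs) = 1/63 / 1/36 = 4/7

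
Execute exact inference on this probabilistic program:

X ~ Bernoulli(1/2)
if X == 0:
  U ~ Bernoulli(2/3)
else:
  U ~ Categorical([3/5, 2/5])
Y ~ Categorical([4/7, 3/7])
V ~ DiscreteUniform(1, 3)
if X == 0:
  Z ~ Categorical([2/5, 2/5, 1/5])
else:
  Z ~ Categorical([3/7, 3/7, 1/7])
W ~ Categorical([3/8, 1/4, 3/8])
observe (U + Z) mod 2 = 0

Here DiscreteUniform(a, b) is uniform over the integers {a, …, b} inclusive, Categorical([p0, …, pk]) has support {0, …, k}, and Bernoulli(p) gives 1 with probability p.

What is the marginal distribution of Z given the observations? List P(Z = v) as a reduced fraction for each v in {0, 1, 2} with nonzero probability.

P(Z=0) = 41/103, P(Z=1) = 46/103, P(Z=2) = 16/103

Enumerate traces; 108 have nonzero weight after conditioning:
  (X=0, U=0, Y=0, V=1, Z=0, W=0) weight 1/210
  (X=0, U=0, Y=0, V=1, Z=0, W=1) weight 1/315
  (X=0, U=0, Y=0, V=1, Z=0, W=2) weight 1/210
  (X=0, U=0, Y=0, V=1, Z=2, W=0) weight 1/420
  (X=0, U=0, Y=0, V=1, Z=2, W=1) weight 1/630
  (X=0, U=0, Y=0, V=1, Z=2, W=2) weight 1/420
  (X=0, U=0, Y=0, V=2, Z=0, W=0) weight 1/210
  (X=0, U=0, Y=0, V=2, Z=0, W=1) weight 1/315
  (X=0, U=1, Y=0, V=1, Z=1, W=0) weight 1/105
  … 99 more
Group by Z:
  weight(Z=0) = 41/210
  weight(Z=1) = 23/105
  weight(Z=2) = 8/105
Total weight = 41/210 + 23/105 + 8/105 = 103/210
P(Z=0 | obs) = 41/210 / 103/210 = 41/103
P(Z=1 | obs) = 23/105 / 103/210 = 46/103
P(Z=2 | obs) = 8/105 / 103/210 = 16/103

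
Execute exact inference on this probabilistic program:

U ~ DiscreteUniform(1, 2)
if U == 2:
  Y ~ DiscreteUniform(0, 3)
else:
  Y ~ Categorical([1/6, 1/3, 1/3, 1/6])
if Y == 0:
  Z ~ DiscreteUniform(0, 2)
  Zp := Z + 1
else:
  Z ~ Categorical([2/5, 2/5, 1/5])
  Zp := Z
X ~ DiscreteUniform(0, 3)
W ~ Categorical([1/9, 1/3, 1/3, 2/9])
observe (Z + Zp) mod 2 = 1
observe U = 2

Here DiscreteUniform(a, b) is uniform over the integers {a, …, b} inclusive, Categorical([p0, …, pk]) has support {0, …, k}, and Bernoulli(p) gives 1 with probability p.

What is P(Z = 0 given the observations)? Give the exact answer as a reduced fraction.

Enumerate traces; 48 have nonzero weight after conditioning:
  (U=2, Y=0, Z=0, X=0, W=0) weight 1/864
  (U=2, Y=0, Z=0, X=0, W=1) weight 1/288
  (U=2, Y=0, Z=0, X=0, W=2) weight 1/288
  (U=2, Y=0, Z=0, X=0, W=3) weight 1/432
  (U=2, Y=0, Z=0, X=1, W=0) weight 1/864
  (U=2, Y=0, Z=0, X=1, W=1) weight 1/288
  (U=2, Y=0, Z=0, X=1, W=2) weight 1/288
  (U=2, Y=0, Z=0, X=1, W=3) weight 1/432
  (U=2, Y=0, Z=1, X=0, W=0) weight 1/864
  (U=2, Y=0, Z=2, X=0, W=0) weight 1/864
  … 38 more
Group by Z:
  weight(Z=0) = 1/24
  weight(Z=1) = 1/24
  weight(Z=2) = 1/24
Total weight = 1/24 + 1/24 + 1/24 = 1/8
P(Z=0 | obs) = 1/24 / 1/8 = 1/3
P(Z=1 | obs) = 1/24 / 1/8 = 1/3
P(Z=2 | obs) = 1/24 / 1/8 = 1/3

P(Z = 0 | obs) = 1/3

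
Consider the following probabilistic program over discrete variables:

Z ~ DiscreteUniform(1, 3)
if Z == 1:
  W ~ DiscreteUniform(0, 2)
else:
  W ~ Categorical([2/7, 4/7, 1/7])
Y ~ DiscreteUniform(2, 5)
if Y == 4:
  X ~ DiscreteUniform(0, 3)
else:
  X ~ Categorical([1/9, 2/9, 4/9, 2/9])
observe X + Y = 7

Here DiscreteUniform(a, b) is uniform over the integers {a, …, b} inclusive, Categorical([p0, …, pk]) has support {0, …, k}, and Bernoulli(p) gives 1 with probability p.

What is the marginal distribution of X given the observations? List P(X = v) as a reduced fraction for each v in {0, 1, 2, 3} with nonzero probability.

P(X=2) = 16/25, P(X=3) = 9/25

Enumerate traces; 18 have nonzero weight after conditioning:
  (Z=1, W=0, Y=4, X=3) weight 1/144
  (Z=1, W=0, Y=5, X=2) weight 1/81
  (Z=1, W=1, Y=4, X=3) weight 1/144
  (Z=1, W=1, Y=5, X=2) weight 1/81
  (Z=1, W=2, Y=4, X=3) weight 1/144
  (Z=1, W=2, Y=5, X=2) weight 1/81
  (Z=2, W=0, Y=4, X=3) weight 1/168
  (Z=2, W=0, Y=5, X=2) weight 2/189
  … 10 more
Group by X:
  weight(X=2) = 1/9
  weight(X=3) = 1/16
Total weight = 1/9 + 1/16 = 25/144
P(X=2 | obs) = 1/9 / 25/144 = 16/25
P(X=3 | obs) = 1/16 / 25/144 = 9/25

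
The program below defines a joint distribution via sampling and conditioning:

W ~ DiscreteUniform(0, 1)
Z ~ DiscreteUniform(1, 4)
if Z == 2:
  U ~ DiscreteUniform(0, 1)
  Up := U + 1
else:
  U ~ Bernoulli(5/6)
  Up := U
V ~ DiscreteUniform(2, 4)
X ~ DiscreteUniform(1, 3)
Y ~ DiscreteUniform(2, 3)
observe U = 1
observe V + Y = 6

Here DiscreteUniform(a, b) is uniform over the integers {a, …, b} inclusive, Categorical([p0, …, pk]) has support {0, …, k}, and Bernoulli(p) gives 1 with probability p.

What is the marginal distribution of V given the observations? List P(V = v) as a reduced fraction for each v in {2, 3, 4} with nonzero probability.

P(V=3) = 1/2, P(V=4) = 1/2

Enumerate traces; 48 have nonzero weight after conditioning:
  (W=0, Z=1, U=1, V=3, X=1, Y=3) weight 5/864
  (W=0, Z=1, U=1, V=3, X=2, Y=3) weight 5/864
  (W=0, Z=1, U=1, V=3, X=3, Y=3) weight 5/864
  (W=0, Z=1, U=1, V=4, X=1, Y=2) weight 5/864
  (W=0, Z=1, U=1, V=4, X=2, Y=2) weight 5/864
  (W=0, Z=1, U=1, V=4, X=3, Y=2) weight 5/864
  (W=0, Z=2, U=1, V=3, X=1, Y=3) weight 1/288
  (W=0, Z=2, U=1, V=3, X=2, Y=3) weight 1/288
  … 40 more
Group by V:
  weight(V=3) = 1/8
  weight(V=4) = 1/8
Total weight = 1/8 + 1/8 = 1/4
P(V=3 | obs) = 1/8 / 1/4 = 1/2
P(V=4 | obs) = 1/8 / 1/4 = 1/2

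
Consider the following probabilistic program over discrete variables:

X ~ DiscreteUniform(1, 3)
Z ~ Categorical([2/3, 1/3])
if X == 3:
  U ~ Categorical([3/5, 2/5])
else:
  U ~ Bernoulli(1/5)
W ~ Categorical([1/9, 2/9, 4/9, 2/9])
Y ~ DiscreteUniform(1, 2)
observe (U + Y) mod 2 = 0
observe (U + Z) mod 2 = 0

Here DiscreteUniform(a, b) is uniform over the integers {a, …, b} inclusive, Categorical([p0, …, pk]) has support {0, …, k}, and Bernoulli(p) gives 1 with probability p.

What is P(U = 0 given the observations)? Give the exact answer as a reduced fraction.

Enumerate traces; 24 have nonzero weight after conditioning:
  (X=1, Z=0, U=0, W=0, Y=2) weight 4/405
  (X=1, Z=0, U=0, W=1, Y=2) weight 8/405
  (X=1, Z=0, U=0, W=2, Y=2) weight 16/405
  (X=1, Z=0, U=0, W=3, Y=2) weight 8/405
  (X=1, Z=1, U=1, W=0, Y=1) weight 1/810
  (X=1, Z=1, U=1, W=1, Y=1) weight 1/405
  (X=1, Z=1, U=1, W=2, Y=1) weight 2/405
  (X=1, Z=1, U=1, W=3, Y=1) weight 1/405
  … 16 more
Group by U:
  weight(U=0) = 11/45
  weight(U=1) = 2/45
Total weight = 11/45 + 2/45 = 13/45
P(U=0 | obs) = 11/45 / 13/45 = 11/13
P(U=1 | obs) = 2/45 / 13/45 = 2/13

P(U = 0 | obs) = 11/13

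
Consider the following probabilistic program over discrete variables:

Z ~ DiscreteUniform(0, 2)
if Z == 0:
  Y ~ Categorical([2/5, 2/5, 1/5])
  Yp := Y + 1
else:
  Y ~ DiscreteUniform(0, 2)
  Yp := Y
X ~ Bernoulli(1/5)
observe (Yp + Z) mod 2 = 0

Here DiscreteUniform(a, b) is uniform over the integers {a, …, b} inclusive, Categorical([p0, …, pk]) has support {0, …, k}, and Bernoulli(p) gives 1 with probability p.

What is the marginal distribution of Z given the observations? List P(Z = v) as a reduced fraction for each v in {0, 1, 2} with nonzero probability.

P(Z=0) = 2/7, P(Z=1) = 5/21, P(Z=2) = 10/21

Enumerate traces; 8 have nonzero weight after conditioning:
  (Z=0, Y=1, X=0) weight 8/75
  (Z=0, Y=1, X=1) weight 2/75
  (Z=1, Y=1, X=0) weight 4/45
  (Z=1, Y=1, X=1) weight 1/45
  (Z=2, Y=0, X=0) weight 4/45
  (Z=2, Y=0, X=1) weight 1/45
  (Z=2, Y=2, X=0) weight 4/45
  (Z=2, Y=2, X=1) weight 1/45
Group by Z:
  weight(Z=0) = 2/15
  weight(Z=1) = 1/9
  weight(Z=2) = 2/9
Total weight = 2/15 + 1/9 + 2/9 = 7/15
P(Z=0 | obs) = 2/15 / 7/15 = 2/7
P(Z=1 | obs) = 1/9 / 7/15 = 5/21
P(Z=2 | obs) = 2/9 / 7/15 = 10/21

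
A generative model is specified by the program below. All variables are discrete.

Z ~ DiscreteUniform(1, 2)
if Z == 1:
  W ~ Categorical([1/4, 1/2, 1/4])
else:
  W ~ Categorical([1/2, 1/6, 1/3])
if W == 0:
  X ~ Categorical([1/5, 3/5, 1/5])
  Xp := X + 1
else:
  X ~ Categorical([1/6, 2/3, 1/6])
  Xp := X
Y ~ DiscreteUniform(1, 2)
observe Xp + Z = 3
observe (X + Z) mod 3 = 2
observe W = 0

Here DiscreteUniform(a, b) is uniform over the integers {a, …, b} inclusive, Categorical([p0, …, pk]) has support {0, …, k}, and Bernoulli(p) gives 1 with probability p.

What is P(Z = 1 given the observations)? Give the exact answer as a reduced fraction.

P(Z = 1 | obs) = 3/5

Enumerate traces; 4 have nonzero weight after conditioning:
  (Z=1, W=0, X=1, Y=1) weight 3/80
  (Z=1, W=0, X=1, Y=2) weight 3/80
  (Z=2, W=0, X=0, Y=1) weight 1/40
  (Z=2, W=0, X=0, Y=2) weight 1/40
Group by Z:
  weight(Z=1) = 3/40
  weight(Z=2) = 1/20
Total weight = 3/40 + 1/20 = 1/8
P(Z=1 | obs) = 3/40 / 1/8 = 3/5
P(Z=2 | obs) = 1/20 / 1/8 = 2/5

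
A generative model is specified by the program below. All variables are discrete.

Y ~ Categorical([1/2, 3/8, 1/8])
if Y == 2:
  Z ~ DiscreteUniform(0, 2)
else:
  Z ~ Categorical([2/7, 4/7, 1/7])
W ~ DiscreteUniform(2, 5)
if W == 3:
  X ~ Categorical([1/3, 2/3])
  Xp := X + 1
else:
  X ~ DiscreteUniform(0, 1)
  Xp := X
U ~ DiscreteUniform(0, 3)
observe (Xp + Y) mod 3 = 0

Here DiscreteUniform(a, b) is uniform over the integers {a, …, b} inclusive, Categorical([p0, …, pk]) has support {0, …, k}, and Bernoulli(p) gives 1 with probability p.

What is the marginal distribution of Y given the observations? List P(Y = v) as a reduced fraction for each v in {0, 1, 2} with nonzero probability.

Enumerate traces; 96 have nonzero weight after conditioning:
  (Y=0, Z=0, W=2, X=0, U=0) weight 1/224
  (Y=0, Z=0, W=2, X=0, U=1) weight 1/224
  (Y=0, Z=0, W=2, X=0, U=2) weight 1/224
  (Y=0, Z=0, W=2, X=0, U=3) weight 1/224
  (Y=0, Z=0, W=4, X=0, U=0) weight 1/224
  (Y=0, Z=0, W=4, X=0, U=1) weight 1/224
  (Y=0, Z=0, W=4, X=0, U=2) weight 1/224
  (Y=0, Z=0, W=4, X=0, U=3) weight 1/224
  (Y=1, Z=0, W=3, X=1, U=0) weight 1/224
  (Y=2, Z=0, W=2, X=1, U=0) weight 1/768
  … 86 more
Group by Y:
  weight(Y=0) = 3/16
  weight(Y=1) = 1/16
  weight(Y=2) = 11/192
Total weight = 3/16 + 1/16 + 11/192 = 59/192
P(Y=0 | obs) = 3/16 / 59/192 = 36/59
P(Y=1 | obs) = 1/16 / 59/192 = 12/59
P(Y=2 | obs) = 11/192 / 59/192 = 11/59

P(Y=0) = 36/59, P(Y=1) = 12/59, P(Y=2) = 11/59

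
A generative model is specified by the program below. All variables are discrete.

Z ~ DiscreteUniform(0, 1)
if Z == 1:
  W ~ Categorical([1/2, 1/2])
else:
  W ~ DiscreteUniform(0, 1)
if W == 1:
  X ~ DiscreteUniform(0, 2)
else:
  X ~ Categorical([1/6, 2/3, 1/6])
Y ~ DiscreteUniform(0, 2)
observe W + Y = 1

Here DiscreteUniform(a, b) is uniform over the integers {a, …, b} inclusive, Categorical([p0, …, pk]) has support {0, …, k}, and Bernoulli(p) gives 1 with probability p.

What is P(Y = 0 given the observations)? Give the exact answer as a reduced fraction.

Enumerate traces; 12 have nonzero weight after conditioning:
  (Z=0, W=0, X=0, Y=1) weight 1/72
  (Z=0, W=0, X=1, Y=1) weight 1/18
  (Z=0, W=0, X=2, Y=1) weight 1/72
  (Z=0, W=1, X=0, Y=0) weight 1/36
  (Z=0, W=1, X=1, Y=0) weight 1/36
  (Z=0, W=1, X=2, Y=0) weight 1/36
  (Z=1, W=0, X=0, Y=1) weight 1/72
  (Z=1, W=0, X=1, Y=1) weight 1/18
  … 4 more
Group by Y:
  weight(Y=0) = 1/6
  weight(Y=1) = 1/6
Total weight = 1/6 + 1/6 = 1/3
P(Y=0 | obs) = 1/6 / 1/3 = 1/2
P(Y=1 | obs) = 1/6 / 1/3 = 1/2

P(Y = 0 | obs) = 1/2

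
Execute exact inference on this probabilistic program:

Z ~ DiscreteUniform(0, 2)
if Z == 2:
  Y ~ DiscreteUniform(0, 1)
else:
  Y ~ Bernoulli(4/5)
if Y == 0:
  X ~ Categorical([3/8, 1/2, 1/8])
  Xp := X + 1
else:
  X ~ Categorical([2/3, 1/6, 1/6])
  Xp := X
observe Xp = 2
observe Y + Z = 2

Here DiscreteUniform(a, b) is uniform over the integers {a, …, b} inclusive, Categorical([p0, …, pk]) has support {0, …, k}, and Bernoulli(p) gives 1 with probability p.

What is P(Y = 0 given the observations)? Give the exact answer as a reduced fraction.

P(Y = 0 | obs) = 15/23

Enumerate traces; 2 have nonzero weight after conditioning:
  (Z=1, Y=1, X=2) weight 2/45
  (Z=2, Y=0, X=1) weight 1/12
Group by Y:
  weight(Y=0) = 1/12
  weight(Y=1) = 2/45
Total weight = 1/12 + 2/45 = 23/180
P(Y=0 | obs) = 1/12 / 23/180 = 15/23
P(Y=1 | obs) = 2/45 / 23/180 = 8/23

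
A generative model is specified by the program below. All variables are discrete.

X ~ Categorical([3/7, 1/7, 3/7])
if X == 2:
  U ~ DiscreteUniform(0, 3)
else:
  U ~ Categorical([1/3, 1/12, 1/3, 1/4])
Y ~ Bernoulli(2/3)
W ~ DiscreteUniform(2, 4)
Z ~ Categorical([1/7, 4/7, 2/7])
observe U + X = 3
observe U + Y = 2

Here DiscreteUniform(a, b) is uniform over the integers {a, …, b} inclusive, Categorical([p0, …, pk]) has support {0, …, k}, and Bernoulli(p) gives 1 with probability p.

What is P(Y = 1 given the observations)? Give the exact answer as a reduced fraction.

Enumerate traces; 18 have nonzero weight after conditioning:
  (X=1, U=2, Y=0, W=2, Z=0) weight 1/1323
  (X=1, U=2, Y=0, W=2, Z=1) weight 4/1323
  (X=1, U=2, Y=0, W=2, Z=2) weight 2/1323
  (X=1, U=2, Y=0, W=3, Z=0) weight 1/1323
  (X=1, U=2, Y=0, W=3, Z=1) weight 4/1323
  (X=1, U=2, Y=0, W=3, Z=2) weight 2/1323
  (X=1, U=2, Y=0, W=4, Z=0) weight 1/1323
  (X=1, U=2, Y=0, W=4, Z=1) weight 4/1323
  (X=2, U=1, Y=1, W=2, Z=0) weight 1/294
  … 9 more
Group by Y:
  weight(Y=0) = 1/63
  weight(Y=1) = 1/14
Total weight = 1/63 + 1/14 = 11/126
P(Y=0 | obs) = 1/63 / 11/126 = 2/11
P(Y=1 | obs) = 1/14 / 11/126 = 9/11

P(Y = 1 | obs) = 9/11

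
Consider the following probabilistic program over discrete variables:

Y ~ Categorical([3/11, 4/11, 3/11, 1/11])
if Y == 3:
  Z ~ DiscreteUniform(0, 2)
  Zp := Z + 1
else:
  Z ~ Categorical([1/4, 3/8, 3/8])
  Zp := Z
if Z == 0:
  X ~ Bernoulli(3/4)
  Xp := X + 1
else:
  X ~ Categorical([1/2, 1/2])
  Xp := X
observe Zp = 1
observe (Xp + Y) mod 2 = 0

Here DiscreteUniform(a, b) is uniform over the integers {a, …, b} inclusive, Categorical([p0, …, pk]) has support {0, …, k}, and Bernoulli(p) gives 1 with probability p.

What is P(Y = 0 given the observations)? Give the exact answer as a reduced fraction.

P(Y = 0 | obs) = 27/94

Enumerate traces; 4 have nonzero weight after conditioning:
  (Y=0, Z=1, X=0) weight 9/176
  (Y=1, Z=1, X=1) weight 3/44
  (Y=2, Z=1, X=0) weight 9/176
  (Y=3, Z=0, X=0) weight 1/132
Group by Y:
  weight(Y=0) = 9/176
  weight(Y=1) = 3/44
  weight(Y=2) = 9/176
  weight(Y=3) = 1/132
Total weight = 9/176 + 3/44 + 9/176 + 1/132 = 47/264
P(Y=0 | obs) = 9/176 / 47/264 = 27/94
P(Y=1 | obs) = 3/44 / 47/264 = 18/47
P(Y=2 | obs) = 9/176 / 47/264 = 27/94
P(Y=3 | obs) = 1/132 / 47/264 = 2/47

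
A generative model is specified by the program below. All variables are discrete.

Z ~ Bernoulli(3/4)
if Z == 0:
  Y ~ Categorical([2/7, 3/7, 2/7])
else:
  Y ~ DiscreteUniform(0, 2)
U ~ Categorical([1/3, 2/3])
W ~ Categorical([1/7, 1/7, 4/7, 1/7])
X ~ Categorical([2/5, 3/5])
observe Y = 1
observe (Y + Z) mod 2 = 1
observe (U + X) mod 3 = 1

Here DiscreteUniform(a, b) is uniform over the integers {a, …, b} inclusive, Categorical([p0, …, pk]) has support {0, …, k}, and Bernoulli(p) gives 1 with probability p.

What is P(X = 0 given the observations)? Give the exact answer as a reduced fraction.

P(X = 0 | obs) = 4/7

Enumerate traces; 8 have nonzero weight after conditioning:
  (Z=0, Y=1, U=0, W=0, X=1) weight 3/980
  (Z=0, Y=1, U=0, W=1, X=1) weight 3/980
  (Z=0, Y=1, U=0, W=2, X=1) weight 3/245
  (Z=0, Y=1, U=0, W=3, X=1) weight 3/980
  (Z=0, Y=1, U=1, W=0, X=0) weight 1/245
  (Z=0, Y=1, U=1, W=1, X=0) weight 1/245
  (Z=0, Y=1, U=1, W=2, X=0) weight 4/245
  (Z=0, Y=1, U=1, W=3, X=0) weight 1/245
Group by X:
  weight(X=0) = 1/35
  weight(X=1) = 3/140
Total weight = 1/35 + 3/140 = 1/20
P(X=0 | obs) = 1/35 / 1/20 = 4/7
P(X=1 | obs) = 3/140 / 1/20 = 3/7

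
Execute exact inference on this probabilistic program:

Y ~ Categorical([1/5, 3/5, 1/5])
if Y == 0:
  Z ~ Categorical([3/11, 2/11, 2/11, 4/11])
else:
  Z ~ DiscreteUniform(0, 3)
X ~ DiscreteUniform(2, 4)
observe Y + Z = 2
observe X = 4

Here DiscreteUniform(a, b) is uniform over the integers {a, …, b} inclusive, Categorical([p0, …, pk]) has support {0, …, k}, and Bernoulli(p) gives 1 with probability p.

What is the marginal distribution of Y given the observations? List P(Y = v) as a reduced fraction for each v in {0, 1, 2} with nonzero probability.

P(Y=0) = 2/13, P(Y=1) = 33/52, P(Y=2) = 11/52

Enumerate traces; 3 have nonzero weight after conditioning:
  (Y=0, Z=2, X=4) weight 2/165
  (Y=1, Z=1, X=4) weight 1/20
  (Y=2, Z=0, X=4) weight 1/60
Group by Y:
  weight(Y=0) = 2/165
  weight(Y=1) = 1/20
  weight(Y=2) = 1/60
Total weight = 2/165 + 1/20 + 1/60 = 13/165
P(Y=0 | obs) = 2/165 / 13/165 = 2/13
P(Y=1 | obs) = 1/20 / 13/165 = 33/52
P(Y=2 | obs) = 1/60 / 13/165 = 11/52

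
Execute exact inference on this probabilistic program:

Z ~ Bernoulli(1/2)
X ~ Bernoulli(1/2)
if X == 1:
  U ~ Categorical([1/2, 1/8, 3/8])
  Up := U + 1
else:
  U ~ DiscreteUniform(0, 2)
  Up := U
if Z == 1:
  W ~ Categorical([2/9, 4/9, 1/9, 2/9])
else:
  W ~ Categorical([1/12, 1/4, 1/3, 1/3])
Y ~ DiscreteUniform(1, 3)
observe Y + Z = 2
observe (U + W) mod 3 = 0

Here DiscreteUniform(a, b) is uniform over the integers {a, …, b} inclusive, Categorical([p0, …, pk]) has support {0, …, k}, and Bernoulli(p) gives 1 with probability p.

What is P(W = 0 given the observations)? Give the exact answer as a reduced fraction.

Enumerate traces; 16 have nonzero weight after conditioning:
  (Z=0, X=0, U=0, W=0, Y=2) weight 1/432
  (Z=0, X=0, U=0, W=3, Y=2) weight 1/108
  (Z=0, X=0, U=1, W=2, Y=2) weight 1/108
  (Z=0, X=0, U=2, W=1, Y=2) weight 1/144
  (Z=0, X=1, U=0, W=0, Y=2) weight 1/288
  (Z=0, X=1, U=0, W=3, Y=2) weight 1/72
  (Z=0, X=1, U=1, W=2, Y=2) weight 1/288
  (Z=0, X=1, U=2, W=1, Y=2) weight 1/128
  … 8 more
Group by W:
  weight(W=0) = 55/2592
  weight(W=1) = 425/10368
  weight(W=2) = 11/648
  weight(W=3) = 25/648
Total weight = 55/2592 + 425/10368 + 11/648 + 25/648 = 407/3456
P(W=0 | obs) = 55/2592 / 407/3456 = 20/111
P(W=1 | obs) = 425/10368 / 407/3456 = 425/1221
P(W=2 | obs) = 11/648 / 407/3456 = 16/111
P(W=3 | obs) = 25/648 / 407/3456 = 400/1221

P(W = 0 | obs) = 20/111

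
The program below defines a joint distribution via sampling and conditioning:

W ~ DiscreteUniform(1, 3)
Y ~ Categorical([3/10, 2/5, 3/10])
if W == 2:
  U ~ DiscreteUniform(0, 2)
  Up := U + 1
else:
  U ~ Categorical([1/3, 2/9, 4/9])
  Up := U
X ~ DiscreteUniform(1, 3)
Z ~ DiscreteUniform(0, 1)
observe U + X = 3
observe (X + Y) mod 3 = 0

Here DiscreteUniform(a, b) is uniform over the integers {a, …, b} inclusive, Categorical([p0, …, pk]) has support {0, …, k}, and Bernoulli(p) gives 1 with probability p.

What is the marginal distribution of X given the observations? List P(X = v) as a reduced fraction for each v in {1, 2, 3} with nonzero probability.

Enumerate traces; 18 have nonzero weight after conditioning:
  (W=1, Y=0, U=0, X=3, Z=0) weight 1/180
  (W=1, Y=0, U=0, X=3, Z=1) weight 1/180
  (W=1, Y=1, U=1, X=2, Z=0) weight 2/405
  (W=1, Y=1, U=1, X=2, Z=1) weight 2/405
  (W=1, Y=2, U=2, X=1, Z=0) weight 1/135
  (W=1, Y=2, U=2, X=1, Z=1) weight 1/135
  (W=2, Y=0, U=0, X=3, Z=0) weight 1/180
  (W=2, Y=0, U=0, X=3, Z=1) weight 1/180
  … 10 more
Group by X:
  weight(X=1) = 11/270
  weight(X=2) = 14/405
  weight(X=3) = 1/30
Total weight = 11/270 + 14/405 + 1/30 = 44/405
P(X=1 | obs) = 11/270 / 44/405 = 3/8
P(X=2 | obs) = 14/405 / 44/405 = 7/22
P(X=3 | obs) = 1/30 / 44/405 = 27/88

P(X=1) = 3/8, P(X=2) = 7/22, P(X=3) = 27/88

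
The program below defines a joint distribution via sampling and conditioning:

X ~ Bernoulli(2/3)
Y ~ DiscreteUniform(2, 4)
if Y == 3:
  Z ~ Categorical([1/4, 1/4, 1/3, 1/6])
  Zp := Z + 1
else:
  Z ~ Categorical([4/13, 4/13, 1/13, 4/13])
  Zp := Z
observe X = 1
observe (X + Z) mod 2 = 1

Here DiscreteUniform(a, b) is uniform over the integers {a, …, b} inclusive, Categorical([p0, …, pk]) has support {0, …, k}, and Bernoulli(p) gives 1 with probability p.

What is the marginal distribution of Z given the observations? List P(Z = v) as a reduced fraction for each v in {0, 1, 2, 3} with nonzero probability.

P(Z=0) = 135/211, P(Z=2) = 76/211

Enumerate traces; 6 have nonzero weight after conditioning:
  (X=1, Y=2, Z=0) weight 8/117
  (X=1, Y=2, Z=2) weight 2/117
  (X=1, Y=3, Z=0) weight 1/18
  (X=1, Y=3, Z=2) weight 2/27
  (X=1, Y=4, Z=0) weight 8/117
  (X=1, Y=4, Z=2) weight 2/117
Group by Z:
  weight(Z=0) = 5/26
  weight(Z=2) = 38/351
Total weight = 5/26 + 38/351 = 211/702
P(Z=0 | obs) = 5/26 / 211/702 = 135/211
P(Z=2 | obs) = 38/351 / 211/702 = 76/211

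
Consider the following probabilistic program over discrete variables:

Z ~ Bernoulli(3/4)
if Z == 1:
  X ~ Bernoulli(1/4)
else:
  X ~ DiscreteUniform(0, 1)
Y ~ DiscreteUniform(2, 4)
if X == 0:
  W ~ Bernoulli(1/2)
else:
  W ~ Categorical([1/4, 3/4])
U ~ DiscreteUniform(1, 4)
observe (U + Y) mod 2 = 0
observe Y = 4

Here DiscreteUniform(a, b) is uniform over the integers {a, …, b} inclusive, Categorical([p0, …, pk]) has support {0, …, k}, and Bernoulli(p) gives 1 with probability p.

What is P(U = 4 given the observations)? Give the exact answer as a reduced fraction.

Enumerate traces; 16 have nonzero weight after conditioning:
  (Z=0, X=0, Y=4, W=0, U=2) weight 1/192
  (Z=0, X=0, Y=4, W=0, U=4) weight 1/192
  (Z=0, X=0, Y=4, W=1, U=2) weight 1/192
  (Z=0, X=0, Y=4, W=1, U=4) weight 1/192
  (Z=0, X=1, Y=4, W=0, U=2) weight 1/384
  (Z=0, X=1, Y=4, W=0, U=4) weight 1/384
  (Z=0, X=1, Y=4, W=1, U=2) weight 1/128
  (Z=0, X=1, Y=4, W=1, U=4) weight 1/128
  … 8 more
Group by U:
  weight(U=2) = 1/12
  weight(U=4) = 1/12
Total weight = 1/12 + 1/12 = 1/6
P(U=2 | obs) = 1/12 / 1/6 = 1/2
P(U=4 | obs) = 1/12 / 1/6 = 1/2

P(U = 4 | obs) = 1/2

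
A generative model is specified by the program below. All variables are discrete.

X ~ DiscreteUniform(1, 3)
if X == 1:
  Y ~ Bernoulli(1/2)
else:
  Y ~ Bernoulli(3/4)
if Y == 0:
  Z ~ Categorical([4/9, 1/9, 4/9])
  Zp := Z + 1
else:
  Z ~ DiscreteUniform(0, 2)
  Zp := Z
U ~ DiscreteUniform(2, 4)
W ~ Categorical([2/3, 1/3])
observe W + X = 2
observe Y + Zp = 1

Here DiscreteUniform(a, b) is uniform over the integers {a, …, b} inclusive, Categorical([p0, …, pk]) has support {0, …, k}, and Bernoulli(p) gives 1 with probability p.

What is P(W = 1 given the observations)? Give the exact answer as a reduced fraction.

P(W = 1 | obs) = 7/20

Enumerate traces; 12 have nonzero weight after conditioning:
  (X=1, Y=0, Z=0, U=2, W=1) weight 2/243
  (X=1, Y=0, Z=0, U=3, W=1) weight 2/243
  (X=1, Y=0, Z=0, U=4, W=1) weight 2/243
  (X=1, Y=1, Z=0, U=2, W=1) weight 1/162
  (X=1, Y=1, Z=0, U=3, W=1) weight 1/162
  (X=1, Y=1, Z=0, U=4, W=1) weight 1/162
  (X=2, Y=0, Z=0, U=2, W=0) weight 2/243
  (X=2, Y=0, Z=0, U=3, W=0) weight 2/243
  … 4 more
Group by W:
  weight(W=0) = 13/162
  weight(W=1) = 7/162
Total weight = 13/162 + 7/162 = 10/81
P(W=0 | obs) = 13/162 / 10/81 = 13/20
P(W=1 | obs) = 7/162 / 10/81 = 7/20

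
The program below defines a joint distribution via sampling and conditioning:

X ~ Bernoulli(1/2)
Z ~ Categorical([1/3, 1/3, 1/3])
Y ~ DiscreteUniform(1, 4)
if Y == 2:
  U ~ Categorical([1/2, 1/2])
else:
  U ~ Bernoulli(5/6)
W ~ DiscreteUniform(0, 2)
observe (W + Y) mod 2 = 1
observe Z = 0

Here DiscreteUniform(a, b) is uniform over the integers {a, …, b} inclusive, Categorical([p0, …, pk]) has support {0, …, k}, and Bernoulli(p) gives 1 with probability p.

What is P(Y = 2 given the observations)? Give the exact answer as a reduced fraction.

Enumerate traces; 24 have nonzero weight after conditioning:
  (X=0, Z=0, Y=1, U=0, W=0) weight 1/432
  (X=0, Z=0, Y=1, U=0, W=2) weight 1/432
  (X=0, Z=0, Y=1, U=1, W=0) weight 5/432
  (X=0, Z=0, Y=1, U=1, W=2) weight 5/432
  (X=0, Z=0, Y=2, U=0, W=1) weight 1/144
  (X=0, Z=0, Y=2, U=1, W=1) weight 1/144
  (X=0, Z=0, Y=3, U=0, W=0) weight 1/432
  (X=0, Z=0, Y=3, U=0, W=2) weight 1/432
  (X=0, Z=0, Y=4, U=0, W=1) weight 1/432
  … 15 more
Group by Y:
  weight(Y=1) = 1/18
  weight(Y=2) = 1/36
  weight(Y=3) = 1/18
  weight(Y=4) = 1/36
Total weight = 1/18 + 1/36 + 1/18 + 1/36 = 1/6
P(Y=1 | obs) = 1/18 / 1/6 = 1/3
P(Y=2 | obs) = 1/36 / 1/6 = 1/6
P(Y=3 | obs) = 1/18 / 1/6 = 1/3
P(Y=4 | obs) = 1/36 / 1/6 = 1/6

P(Y = 2 | obs) = 1/6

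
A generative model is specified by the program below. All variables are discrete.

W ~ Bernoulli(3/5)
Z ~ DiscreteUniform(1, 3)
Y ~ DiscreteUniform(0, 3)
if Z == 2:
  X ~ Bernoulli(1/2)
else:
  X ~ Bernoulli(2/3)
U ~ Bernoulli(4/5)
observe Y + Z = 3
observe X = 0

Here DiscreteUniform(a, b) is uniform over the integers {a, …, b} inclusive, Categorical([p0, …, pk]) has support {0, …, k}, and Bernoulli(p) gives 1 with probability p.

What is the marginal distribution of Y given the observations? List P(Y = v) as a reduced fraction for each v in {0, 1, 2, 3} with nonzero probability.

P(Y=0) = 2/7, P(Y=1) = 3/7, P(Y=2) = 2/7

Enumerate traces; 12 have nonzero weight after conditioning:
  (W=0, Z=1, Y=2, X=0, U=0) weight 1/450
  (W=0, Z=1, Y=2, X=0, U=1) weight 2/225
  (W=0, Z=2, Y=1, X=0, U=0) weight 1/300
  (W=0, Z=2, Y=1, X=0, U=1) weight 1/75
  (W=0, Z=3, Y=0, X=0, U=0) weight 1/450
  (W=0, Z=3, Y=0, X=0, U=1) weight 2/225
  (W=1, Z=1, Y=2, X=0, U=0) weight 1/300
  (W=1, Z=1, Y=2, X=0, U=1) weight 1/75
  … 4 more
Group by Y:
  weight(Y=0) = 1/36
  weight(Y=1) = 1/24
  weight(Y=2) = 1/36
Total weight = 1/36 + 1/24 + 1/36 = 7/72
P(Y=0 | obs) = 1/36 / 7/72 = 2/7
P(Y=1 | obs) = 1/24 / 7/72 = 3/7
P(Y=2 | obs) = 1/36 / 7/72 = 2/7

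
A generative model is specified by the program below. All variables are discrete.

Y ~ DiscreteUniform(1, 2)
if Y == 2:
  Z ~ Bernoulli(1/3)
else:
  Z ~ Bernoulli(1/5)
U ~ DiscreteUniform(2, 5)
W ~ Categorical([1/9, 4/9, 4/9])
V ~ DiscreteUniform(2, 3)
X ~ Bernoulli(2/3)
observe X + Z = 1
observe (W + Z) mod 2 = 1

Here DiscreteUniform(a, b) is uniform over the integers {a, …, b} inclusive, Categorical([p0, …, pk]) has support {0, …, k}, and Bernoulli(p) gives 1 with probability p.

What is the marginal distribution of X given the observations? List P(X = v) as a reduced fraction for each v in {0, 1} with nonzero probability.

Enumerate traces; 48 have nonzero weight after conditioning:
  (Y=1, Z=0, U=2, W=1, V=2, X=1) weight 2/135
  (Y=1, Z=0, U=2, W=1, V=3, X=1) weight 2/135
  (Y=1, Z=0, U=3, W=1, V=2, X=1) weight 2/135
  (Y=1, Z=0, U=3, W=1, V=3, X=1) weight 2/135
  (Y=1, Z=0, U=4, W=1, V=2, X=1) weight 2/135
  (Y=1, Z=0, U=4, W=1, V=3, X=1) weight 2/135
  (Y=1, Z=0, U=5, W=1, V=2, X=1) weight 2/135
  (Y=1, Z=0, U=5, W=1, V=3, X=1) weight 2/135
  (Y=1, Z=1, U=2, W=0, V=2, X=0) weight 1/2160
  … 39 more
Group by X:
  weight(X=0) = 4/81
  weight(X=1) = 88/405
Total weight = 4/81 + 88/405 = 4/15
P(X=0 | obs) = 4/81 / 4/15 = 5/27
P(X=1 | obs) = 88/405 / 4/15 = 22/27

P(X=0) = 5/27, P(X=1) = 22/27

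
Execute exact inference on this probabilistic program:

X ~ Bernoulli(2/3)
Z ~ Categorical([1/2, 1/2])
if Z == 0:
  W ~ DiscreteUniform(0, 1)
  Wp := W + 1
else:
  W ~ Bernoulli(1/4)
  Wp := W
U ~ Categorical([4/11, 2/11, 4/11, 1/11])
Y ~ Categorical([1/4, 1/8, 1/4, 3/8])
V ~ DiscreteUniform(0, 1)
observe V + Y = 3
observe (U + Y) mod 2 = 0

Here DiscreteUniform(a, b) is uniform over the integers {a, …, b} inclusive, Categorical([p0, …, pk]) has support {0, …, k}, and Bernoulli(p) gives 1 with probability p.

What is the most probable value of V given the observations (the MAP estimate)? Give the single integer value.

argmax_v P(V = v | obs) = 1

Enumerate traces; 32 have nonzero weight after conditioning:
  (X=0, Z=0, W=0, U=0, Y=2, V=1) weight 1/264
  (X=0, Z=0, W=0, U=1, Y=3, V=0) weight 1/352
  (X=0, Z=0, W=0, U=2, Y=2, V=1) weight 1/264
  (X=0, Z=0, W=0, U=3, Y=3, V=0) weight 1/704
  (X=0, Z=0, W=1, U=0, Y=2, V=1) weight 1/264
  (X=0, Z=0, W=1, U=1, Y=3, V=0) weight 1/352
  (X=0, Z=0, W=1, U=2, Y=2, V=1) weight 1/264
  (X=0, Z=0, W=1, U=3, Y=3, V=0) weight 1/704
  … 24 more
Group by V:
  weight(V=0) = 9/176
  weight(V=1) = 1/11
Total weight = 9/176 + 1/11 = 25/176
P(V=0 | obs) = 9/176 / 25/176 = 9/25
P(V=1 | obs) = 1/11 / 25/176 = 16/25
argmax = 1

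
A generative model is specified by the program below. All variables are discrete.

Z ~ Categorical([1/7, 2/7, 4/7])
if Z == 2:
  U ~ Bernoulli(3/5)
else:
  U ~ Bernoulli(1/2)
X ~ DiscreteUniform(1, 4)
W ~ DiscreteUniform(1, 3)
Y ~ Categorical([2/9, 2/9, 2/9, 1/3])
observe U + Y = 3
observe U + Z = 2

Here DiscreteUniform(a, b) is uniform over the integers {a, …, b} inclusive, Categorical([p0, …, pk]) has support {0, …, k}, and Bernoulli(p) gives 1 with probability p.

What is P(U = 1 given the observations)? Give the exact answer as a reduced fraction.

P(U = 1 | obs) = 5/17

Enumerate traces; 24 have nonzero weight after conditioning:
  (Z=1, U=1, X=1, W=1, Y=2) weight 1/378
  (Z=1, U=1, X=1, W=2, Y=2) weight 1/378
  (Z=1, U=1, X=1, W=3, Y=2) weight 1/378
  (Z=1, U=1, X=2, W=1, Y=2) weight 1/378
  (Z=1, U=1, X=2, W=2, Y=2) weight 1/378
  (Z=1, U=1, X=2, W=3, Y=2) weight 1/378
  (Z=1, U=1, X=3, W=1, Y=2) weight 1/378
  (Z=1, U=1, X=3, W=2, Y=2) weight 1/378
  (Z=2, U=0, X=1, W=1, Y=3) weight 2/315
  … 15 more
Group by U:
  weight(U=0) = 8/105
  weight(U=1) = 2/63
Total weight = 8/105 + 2/63 = 34/315
P(U=0 | obs) = 8/105 / 34/315 = 12/17
P(U=1 | obs) = 2/63 / 34/315 = 5/17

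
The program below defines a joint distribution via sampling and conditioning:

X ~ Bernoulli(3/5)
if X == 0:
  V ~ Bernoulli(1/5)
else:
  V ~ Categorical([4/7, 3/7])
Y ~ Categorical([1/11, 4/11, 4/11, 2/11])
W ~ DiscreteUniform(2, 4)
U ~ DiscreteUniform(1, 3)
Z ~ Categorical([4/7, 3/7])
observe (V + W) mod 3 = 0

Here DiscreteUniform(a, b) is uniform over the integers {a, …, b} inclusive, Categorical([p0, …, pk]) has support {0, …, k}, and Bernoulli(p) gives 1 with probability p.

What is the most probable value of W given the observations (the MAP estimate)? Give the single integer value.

argmax_v P(W = v | obs) = 3

Enumerate traces; 96 have nonzero weight after conditioning:
  (X=0, V=0, Y=0, W=3, U=1, Z=0) weight 32/17325
  (X=0, V=0, Y=0, W=3, U=1, Z=1) weight 8/5775
  (X=0, V=0, Y=0, W=3, U=2, Z=0) weight 32/17325
  (X=0, V=0, Y=0, W=3, U=2, Z=1) weight 8/5775
  (X=0, V=0, Y=0, W=3, U=3, Z=0) weight 32/17325
  (X=0, V=0, Y=0, W=3, U=3, Z=1) weight 8/5775
  (X=0, V=0, Y=1, W=3, U=1, Z=0) weight 128/17325
  (X=0, V=0, Y=1, W=3, U=1, Z=1) weight 32/5775
  (X=0, V=1, Y=0, W=2, U=1, Z=0) weight 8/17325
  … 87 more
Group by W:
  weight(W=2) = 59/525
  weight(W=3) = 116/525
Total weight = 59/525 + 116/525 = 1/3
P(W=2 | obs) = 59/525 / 1/3 = 59/175
P(W=3 | obs) = 116/525 / 1/3 = 116/175
argmax = 3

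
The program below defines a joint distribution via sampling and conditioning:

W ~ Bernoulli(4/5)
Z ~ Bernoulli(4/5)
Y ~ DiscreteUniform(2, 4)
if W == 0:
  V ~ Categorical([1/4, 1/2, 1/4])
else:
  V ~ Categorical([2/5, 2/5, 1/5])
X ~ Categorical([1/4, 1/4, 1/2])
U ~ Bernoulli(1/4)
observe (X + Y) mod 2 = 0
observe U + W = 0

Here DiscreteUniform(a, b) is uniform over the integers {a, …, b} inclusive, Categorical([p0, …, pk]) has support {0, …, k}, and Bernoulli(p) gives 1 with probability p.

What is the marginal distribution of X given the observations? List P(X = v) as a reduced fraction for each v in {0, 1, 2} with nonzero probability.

P(X=0) = 2/7, P(X=1) = 1/7, P(X=2) = 4/7

Enumerate traces; 30 have nonzero weight after conditioning:
  (W=0, Z=0, Y=2, V=0, X=0, U=0) weight 1/1600
  (W=0, Z=0, Y=2, V=0, X=2, U=0) weight 1/800
  (W=0, Z=0, Y=2, V=1, X=0, U=0) weight 1/800
  (W=0, Z=0, Y=2, V=1, X=2, U=0) weight 1/400
  (W=0, Z=0, Y=2, V=2, X=0, U=0) weight 1/1600
  (W=0, Z=0, Y=2, V=2, X=2, U=0) weight 1/800
  (W=0, Z=0, Y=3, V=0, X=1, U=0) weight 1/1600
  (W=0, Z=0, Y=3, V=1, X=1, U=0) weight 1/800
  … 22 more
Group by X:
  weight(X=0) = 1/40
  weight(X=1) = 1/80
  weight(X=2) = 1/20
Total weight = 1/40 + 1/80 + 1/20 = 7/80
P(X=0 | obs) = 1/40 / 7/80 = 2/7
P(X=1 | obs) = 1/80 / 7/80 = 1/7
P(X=2 | obs) = 1/20 / 7/80 = 4/7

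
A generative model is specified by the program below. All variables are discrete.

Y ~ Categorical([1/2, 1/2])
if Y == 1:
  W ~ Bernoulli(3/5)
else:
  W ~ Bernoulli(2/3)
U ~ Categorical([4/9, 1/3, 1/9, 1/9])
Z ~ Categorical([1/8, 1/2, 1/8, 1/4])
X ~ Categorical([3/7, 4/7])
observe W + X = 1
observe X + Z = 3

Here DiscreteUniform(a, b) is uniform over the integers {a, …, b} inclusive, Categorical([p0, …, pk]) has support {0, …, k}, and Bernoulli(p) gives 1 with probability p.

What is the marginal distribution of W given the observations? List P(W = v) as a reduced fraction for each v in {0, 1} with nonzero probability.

Enumerate traces; 16 have nonzero weight after conditioning:
  (Y=0, W=0, U=0, Z=2, X=1) weight 1/189
  (Y=0, W=0, U=1, Z=2, X=1) weight 1/252
  (Y=0, W=0, U=2, Z=2, X=1) weight 1/756
  (Y=0, W=0, U=3, Z=2, X=1) weight 1/756
  (Y=0, W=1, U=0, Z=3, X=0) weight 1/63
  (Y=0, W=1, U=1, Z=3, X=0) weight 1/84
  (Y=0, W=1, U=2, Z=3, X=0) weight 1/252
  (Y=0, W=1, U=3, Z=3, X=0) weight 1/252
  … 8 more
Group by W:
  weight(W=0) = 11/420
  weight(W=1) = 19/280
Total weight = 11/420 + 19/280 = 79/840
P(W=0 | obs) = 11/420 / 79/840 = 22/79
P(W=1 | obs) = 19/280 / 79/840 = 57/79

P(W=0) = 22/79, P(W=1) = 57/79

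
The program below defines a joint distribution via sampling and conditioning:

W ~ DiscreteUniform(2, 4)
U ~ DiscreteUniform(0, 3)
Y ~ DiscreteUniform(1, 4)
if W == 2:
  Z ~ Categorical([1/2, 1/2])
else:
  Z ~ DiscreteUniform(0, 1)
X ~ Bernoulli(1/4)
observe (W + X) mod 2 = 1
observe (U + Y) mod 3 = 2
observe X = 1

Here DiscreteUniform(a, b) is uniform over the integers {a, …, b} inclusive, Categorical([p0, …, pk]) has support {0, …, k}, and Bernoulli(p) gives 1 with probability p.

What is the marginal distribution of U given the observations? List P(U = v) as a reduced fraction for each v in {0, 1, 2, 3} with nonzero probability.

Enumerate traces; 20 have nonzero weight after conditioning:
  (W=2, U=0, Y=2, Z=0, X=1) weight 1/384
  (W=2, U=0, Y=2, Z=1, X=1) weight 1/384
  (W=2, U=1, Y=1, Z=0, X=1) weight 1/384
  (W=2, U=1, Y=1, Z=1, X=1) weight 1/384
  (W=2, U=1, Y=4, Z=0, X=1) weight 1/384
  (W=2, U=1, Y=4, Z=1, X=1) weight 1/384
  (W=2, U=2, Y=3, Z=0, X=1) weight 1/384
  (W=2, U=2, Y=3, Z=1, X=1) weight 1/384
  (W=2, U=3, Y=2, Z=0, X=1) weight 1/384
  … 11 more
Group by U:
  weight(U=0) = 1/96
  weight(U=1) = 1/48
  weight(U=2) = 1/96
  weight(U=3) = 1/96
Total weight = 1/96 + 1/48 + 1/96 + 1/96 = 5/96
P(U=0 | obs) = 1/96 / 5/96 = 1/5
P(U=1 | obs) = 1/48 / 5/96 = 2/5
P(U=2 | obs) = 1/96 / 5/96 = 1/5
P(U=3 | obs) = 1/96 / 5/96 = 1/5

P(U=0) = 1/5, P(U=1) = 2/5, P(U=2) = 1/5, P(U=3) = 1/5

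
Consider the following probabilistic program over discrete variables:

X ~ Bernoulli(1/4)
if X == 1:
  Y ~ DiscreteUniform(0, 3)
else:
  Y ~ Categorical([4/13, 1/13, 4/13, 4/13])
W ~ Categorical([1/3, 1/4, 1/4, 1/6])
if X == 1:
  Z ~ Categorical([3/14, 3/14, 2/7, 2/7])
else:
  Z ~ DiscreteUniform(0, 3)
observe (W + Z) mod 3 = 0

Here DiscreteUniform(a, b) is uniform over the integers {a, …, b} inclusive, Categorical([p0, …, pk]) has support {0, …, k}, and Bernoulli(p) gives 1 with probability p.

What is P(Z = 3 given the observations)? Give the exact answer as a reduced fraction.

Enumerate traces; 48 have nonzero weight after conditioning:
  (X=0, Y=0, W=0, Z=0) weight 1/52
  (X=0, Y=0, W=0, Z=3) weight 1/52
  (X=0, Y=0, W=1, Z=2) weight 3/208
  (X=0, Y=0, W=2, Z=1) weight 3/208
  (X=0, Y=0, W=3, Z=0) weight 1/104
  (X=0, Y=0, W=3, Z=3) weight 1/104
  (X=0, Y=1, W=0, Z=0) weight 1/208
  (X=0, Y=1, W=0, Z=3) weight 1/208
  … 40 more
Group by Z:
  weight(Z=0) = 27/224
  weight(Z=1) = 27/448
  weight(Z=2) = 29/448
  weight(Z=3) = 29/224
Total weight = 27/224 + 27/448 + 29/448 + 29/224 = 3/8
P(Z=0 | obs) = 27/224 / 3/8 = 9/28
P(Z=1 | obs) = 27/448 / 3/8 = 9/56
P(Z=2 | obs) = 29/448 / 3/8 = 29/168
P(Z=3 | obs) = 29/224 / 3/8 = 29/84

P(Z = 3 | obs) = 29/84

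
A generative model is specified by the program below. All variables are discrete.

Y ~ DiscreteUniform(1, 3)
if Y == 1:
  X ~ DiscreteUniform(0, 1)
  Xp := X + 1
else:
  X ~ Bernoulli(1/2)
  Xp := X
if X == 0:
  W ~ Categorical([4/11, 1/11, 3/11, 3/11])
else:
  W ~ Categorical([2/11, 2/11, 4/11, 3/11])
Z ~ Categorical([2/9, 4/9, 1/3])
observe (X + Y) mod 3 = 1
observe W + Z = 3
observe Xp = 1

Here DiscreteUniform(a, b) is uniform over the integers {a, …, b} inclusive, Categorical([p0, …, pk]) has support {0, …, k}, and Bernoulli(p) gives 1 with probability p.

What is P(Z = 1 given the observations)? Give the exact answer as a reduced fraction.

Enumerate traces; 6 have nonzero weight after conditioning:
  (Y=1, X=0, W=1, Z=2) weight 1/198
  (Y=1, X=0, W=2, Z=1) weight 2/99
  (Y=1, X=0, W=3, Z=0) weight 1/99
  (Y=3, X=1, W=1, Z=2) weight 1/99
  (Y=3, X=1, W=2, Z=1) weight 8/297
  (Y=3, X=1, W=3, Z=0) weight 1/99
Group by Z:
  weight(Z=0) = 2/99
  weight(Z=1) = 14/297
  weight(Z=2) = 1/66
Total weight = 2/99 + 14/297 + 1/66 = 49/594
P(Z=0 | obs) = 2/99 / 49/594 = 12/49
P(Z=1 | obs) = 14/297 / 49/594 = 4/7
P(Z=2 | obs) = 1/66 / 49/594 = 9/49

P(Z = 1 | obs) = 4/7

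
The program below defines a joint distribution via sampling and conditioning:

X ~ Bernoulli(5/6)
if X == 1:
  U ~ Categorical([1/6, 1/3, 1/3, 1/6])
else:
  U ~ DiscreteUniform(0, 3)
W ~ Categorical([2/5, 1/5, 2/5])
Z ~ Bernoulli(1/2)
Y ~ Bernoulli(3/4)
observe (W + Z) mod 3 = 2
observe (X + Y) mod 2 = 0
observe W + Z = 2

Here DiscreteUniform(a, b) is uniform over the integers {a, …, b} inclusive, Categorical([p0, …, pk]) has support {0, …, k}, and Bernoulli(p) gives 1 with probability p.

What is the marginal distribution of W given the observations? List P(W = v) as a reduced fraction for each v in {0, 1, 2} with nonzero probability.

Enumerate traces; 16 have nonzero weight after conditioning:
  (X=0, U=0, W=1, Z=1, Y=0) weight 1/960
  (X=0, U=0, W=2, Z=0, Y=0) weight 1/480
  (X=0, U=1, W=1, Z=1, Y=0) weight 1/960
  (X=0, U=1, W=2, Z=0, Y=0) weight 1/480
  (X=0, U=2, W=1, Z=1, Y=0) weight 1/960
  (X=0, U=2, W=2, Z=0, Y=0) weight 1/480
  (X=0, U=3, W=1, Z=1, Y=0) weight 1/960
  (X=0, U=3, W=2, Z=0, Y=0) weight 1/480
  … 8 more
Group by W:
  weight(W=1) = 1/15
  weight(W=2) = 2/15
Total weight = 1/15 + 2/15 = 1/5
P(W=1 | obs) = 1/15 / 1/5 = 1/3
P(W=2 | obs) = 2/15 / 1/5 = 2/3

P(W=1) = 1/3, P(W=2) = 2/3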